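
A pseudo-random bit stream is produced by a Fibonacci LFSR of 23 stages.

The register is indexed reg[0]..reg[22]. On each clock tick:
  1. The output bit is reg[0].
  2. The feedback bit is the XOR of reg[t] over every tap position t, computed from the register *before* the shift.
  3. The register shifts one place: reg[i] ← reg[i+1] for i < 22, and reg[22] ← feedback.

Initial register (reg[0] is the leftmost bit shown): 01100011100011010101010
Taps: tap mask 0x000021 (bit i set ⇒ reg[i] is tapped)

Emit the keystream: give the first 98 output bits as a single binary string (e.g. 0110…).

01100011100011010101010000100100010011111010000101011011011101110001010001101011001010110011001000

tick  register→output (feedback)
  0  01100011100011010101010→0 (0)
  1  11000111000110101010100→1 (0)
  2  10001110001101010101000→1 (0)
  3  00011100011010101010000→0 (1)
  4  00111000110101010100001→0 (0)
  5  01110001101010101000010→0 (0)
  6  11100011010101010000100→1 (1)
  7  11000110101010100001001→1 (0)
  8  10001101010101000010010→1 (0)
  9  00011010101010000100100→0 (0)
 10  00110101010100001001000→0 (1)
 11  01101010101000010010001→0 (0)
 12  11010101010000100100010→1 (0)
 13  10101010100001001000100→1 (1)
 14  01010101000010010001001→0 (1)
 15  10101010000100100010011→1 (1)
 16  01010100001001000100111→0 (1)
 17  10101000010010001001111→1 (1)
 18  01010000100100010011111→0 (0)
 19  10100001001000100111110→1 (1)
 20  01000010010001001111101→0 (0)
 21  10000100100010011111010→1 (0)
 22  00001001000100111110100→0 (0)
 23  00010010001001111101000→0 (0)
 24  00100100010011111010000→0 (1)
 25  01001000100111110100001→0 (0)
 26  10010001001111101000010→1 (1)
 27  00100010011111010000101→0 (0)
 28  01000100111110100001010→0 (1)
 29  10001001111101000010101→1 (1)
 30  00010011111010000101011→0 (0)
 31  00100111110100001010110→0 (1)
 32  01001111101000010101101→0 (1)
 33  10011111010000101011011→1 (0)
 34  00111110100001010110110→0 (1)
 35  01111101000010101101101→0 (1)
 36  11111010000101011011011→1 (1)
 37  11110100001010110110111→1 (0)
 38  11101000010101101101110→1 (1)
 39  11010000101011011011101→1 (1)
 40  10100001010110110111011→1 (1)
 41  01000010101101101110111→0 (0)
 42  10000101011011011101110→1 (0)
 43  00001010110110111011100→0 (0)
 44  00010101101101110111000→0 (1)
 45  00101011011011101110001→0 (0)
 46  01010110110111011100010→0 (1)
 47  10101101101110111000101→1 (0)
 48  01011011011101110001010→0 (0)
 49  10110110111011100010100→1 (0)
 50  01101101110111000101000→0 (1)
 51  11011011101110001010001→1 (1)
 52  10110111011100010100011→1 (0)
 53  01101110111000101000110→0 (1)
 54  11011101110001010001101→1 (0)
 55  10111011100010100011010→1 (1)
 56  01110111000101000110101→0 (1)
 57  11101110001010001101011→1 (0)
 58  11011100010100011010110→1 (0)
 59  10111000101000110101100→1 (1)
 60  01110001010001101011001→0 (0)
 61  11100010100011010110010→1 (1)
 62  11000101000110101100101→1 (0)
 63  10001010001101011001010→1 (1)
 64  00010100011010110010101→0 (1)
 65  00101000110101100101011→0 (0)
 66  01010001101011001010110→0 (0)
 67  10100011010110010101100→1 (1)
 68  01000110101100101011001→0 (1)
 69  10001101011001010110011→1 (0)
 70  00011010110010101100110→0 (0)
 71  00110101100101011001100→0 (1)
 72  01101011001010110011001→0 (0)
 73  11010110010101100110010→1 (0)
 74  10101100101011001100100→1 (0)
 75  01011001010110011001000→0 (0)
 76  10110010101100110010000→1 (1)
 77  01100101011001100100001→0 (1)
 78  11001010110011001000011→1 (1)
 79  10010101100110010000111→1 (0)
 80  00101011001100100001110→0 (0)
 81  01010110011001000011100→0 (1)
 82  10101100110010000111001→1 (0)
 83  01011001100100001110010→0 (0)
 84  10110011001000011100100→1 (1)
 85  01100110010000111001001→0 (1)
 86  11001100100001110010011→1 (0)
 87  10011001000011100100110→1 (1)
 88  00110010000111001001101→0 (0)
 89  01100100001110010011010→0 (1)
 90  11001000011100100110101→1 (1)
 91  10010000111001001101011→1 (1)
 92  00100001110010011010111→0 (0)
 93  01000011100100110101110→0 (0)
 94  10000111001001101011100→1 (0)
 95  00001110010011010111000→0 (1)
 96  00011100100110101110001→0 (1)
 97  00111001001101011100011→0 (0)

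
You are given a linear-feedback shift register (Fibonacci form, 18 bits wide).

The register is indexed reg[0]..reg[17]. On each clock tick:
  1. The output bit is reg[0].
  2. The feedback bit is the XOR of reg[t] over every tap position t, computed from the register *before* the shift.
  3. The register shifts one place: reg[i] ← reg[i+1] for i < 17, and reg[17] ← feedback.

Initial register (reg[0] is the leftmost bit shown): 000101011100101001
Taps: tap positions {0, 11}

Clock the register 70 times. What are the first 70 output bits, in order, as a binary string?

0001010111001010010100011101000100110110000110000111110101111100111001

step | reg (before) | out | fb
   0 | 000101011100101001 | 0 | 0
   1 | 001010111001010010 | 0 | 1
   2 | 010101110010100101 | 0 | 0
   3 | 101011100101001010 | 1 | 0
   4 | 010111001010010100 | 0 | 0
   5 | 101110010100101000 | 1 | 1
   6 | 011100101001010001 | 0 | 1
   7 | 111001010010100011 | 1 | 1
   8 | 110010100101000111 | 1 | 0
   9 | 100101001010001110 | 1 | 1
  10 | 001010010100011101 | 0 | 0
  11 | 010100101000111010 | 0 | 0
  12 | 101001010001110100 | 1 | 0
  13 | 010010100011101000 | 0 | 1
  14 | 100101000111010001 | 1 | 0
  15 | 001010001110100010 | 0 | 0
  16 | 010100011101000100 | 0 | 1
  17 | 101000111010001001 | 1 | 1
  18 | 010001110100010011 | 0 | 0
  19 | 100011101000100110 | 1 | 1
  20 | 000111010001001101 | 0 | 1
  21 | 001110100010011011 | 0 | 0
  22 | 011101000100110110 | 0 | 0
  23 | 111010001001101100 | 1 | 0
  24 | 110100010011011000 | 1 | 0
  25 | 101000100110110000 | 1 | 1
  26 | 010001001101100001 | 0 | 1
  27 | 100010011011000011 | 1 | 0
  28 | 000100110110000110 | 0 | 0
  29 | 001001101100001100 | 0 | 0
  30 | 010011011000011000 | 0 | 0
  31 | 100110110000110000 | 1 | 1
  32 | 001101100001100001 | 0 | 1
  33 | 011011000011000011 | 0 | 1
  34 | 110110000110000111 | 1 | 1
  35 | 101100001100001111 | 1 | 1
  36 | 011000011000011111 | 0 | 0
  37 | 110000110000111110 | 1 | 1
  38 | 100001100001111101 | 1 | 0
  39 | 000011000011111010 | 0 | 1
  40 | 000110000111110101 | 0 | 1
  41 | 001100001111101011 | 0 | 1
  42 | 011000011111010111 | 0 | 1
  43 | 110000111110101111 | 1 | 1
  44 | 100001111101011111 | 1 | 0
  45 | 000011111010111110 | 0 | 0
  46 | 000111110101111100 | 0 | 1
  47 | 001111101011111001 | 0 | 1
  48 | 011111010111110011 | 0 | 1
  49 | 111110101111100111 | 1 | 0
  50 | 111101011111001110 | 1 | 0
  51 | 111010111110011100 | 1 | 1
  52 | 110101111100111001 | 1 | 1
  53 | 101011111001110011 | 1 | 0
  54 | 010111110011100110 | 0 | 1
  55 | 101111100111001101 | 1 | 0
  56 | 011111001110011010 | 0 | 0
  57 | 111110011100110100 | 1 | 1
  58 | 111100111001101001 | 1 | 0
  59 | 111001110011010010 | 1 | 0
  60 | 110011100110100100 | 1 | 1
  61 | 100111001101001001 | 1 | 0
  62 | 001110011010010010 | 0 | 0
  63 | 011100110100100100 | 0 | 0
  64 | 111001101001001000 | 1 | 0
  65 | 110011010010010000 | 1 | 1
  66 | 100110100100100001 | 1 | 1
  67 | 001101001001000011 | 0 | 1
  68 | 011010010010000111 | 0 | 0
  69 | 110100100100001110 | 1 | 1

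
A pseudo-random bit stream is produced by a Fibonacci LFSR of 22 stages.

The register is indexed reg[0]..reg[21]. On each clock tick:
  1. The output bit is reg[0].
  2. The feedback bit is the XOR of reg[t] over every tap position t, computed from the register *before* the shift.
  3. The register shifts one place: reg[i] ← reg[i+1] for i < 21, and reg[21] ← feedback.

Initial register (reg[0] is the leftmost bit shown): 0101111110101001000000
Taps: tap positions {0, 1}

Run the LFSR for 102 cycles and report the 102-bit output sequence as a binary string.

010111111010100100000011100000111110110000010010000100001101000011011000110001011100010110100101001110

k : reg_k → out_k, fb_k
0: 0101111110101001000000 → 0, fb=1
1: 1011111101010010000001 → 1, fb=1
2: 0111111010100100000011 → 0, fb=1
3: 1111110101001000000111 → 1, fb=0
4: 1111101010010000001110 → 1, fb=0
5: 1111010100100000011100 → 1, fb=0
6: 1110101001000000111000 → 1, fb=0
7: 1101010010000001110000 → 1, fb=0
8: 1010100100000011100000 → 1, fb=1
9: 0101001000000111000001 → 0, fb=1
10: 1010010000001110000011 → 1, fb=1
11: 0100100000011100000111 → 0, fb=1
12: 1001000000111000001111 → 1, fb=1
13: 0010000001110000011111 → 0, fb=0
14: 0100000011100000111110 → 0, fb=1
15: 1000000111000001111101 → 1, fb=1
16: 0000001110000011111011 → 0, fb=0
17: 0000011100000111110110 → 0, fb=0
18: 0000111000001111101100 → 0, fb=0
19: 0001110000011111011000 → 0, fb=0
20: 0011100000111110110000 → 0, fb=0
21: 0111000001111101100000 → 0, fb=1
22: 1110000011111011000001 → 1, fb=0
23: 1100000111110110000010 → 1, fb=0
24: 1000001111101100000100 → 1, fb=1
25: 0000011111011000001001 → 0, fb=0
26: 0000111110110000010010 → 0, fb=0
27: 0001111101100000100100 → 0, fb=0
28: 0011111011000001001000 → 0, fb=0
29: 0111110110000010010000 → 0, fb=1
30: 1111101100000100100001 → 1, fb=0
31: 1111011000001001000010 → 1, fb=0
32: 1110110000010010000100 → 1, fb=0
33: 1101100000100100001000 → 1, fb=0
34: 1011000001001000010000 → 1, fb=1
35: 0110000010010000100001 → 0, fb=1
36: 1100000100100001000011 → 1, fb=0
37: 1000001001000010000110 → 1, fb=1
38: 0000010010000100001101 → 0, fb=0
39: 0000100100001000011010 → 0, fb=0
40: 0001001000010000110100 → 0, fb=0
41: 0010010000100001101000 → 0, fb=0
42: 0100100001000011010000 → 0, fb=1
43: 1001000010000110100001 → 1, fb=1
44: 0010000100001101000011 → 0, fb=0
45: 0100001000011010000110 → 0, fb=1
46: 1000010000110100001101 → 1, fb=1
47: 0000100001101000011011 → 0, fb=0
48: 0001000011010000110110 → 0, fb=0
49: 0010000110100001101100 → 0, fb=0
50: 0100001101000011011000 → 0, fb=1
51: 1000011010000110110001 → 1, fb=1
52: 0000110100001101100011 → 0, fb=0
53: 0001101000011011000110 → 0, fb=0
54: 0011010000110110001100 → 0, fb=0
55: 0110100001101100011000 → 0, fb=1
56: 1101000011011000110001 → 1, fb=0
57: 1010000110110001100010 → 1, fb=1
58: 0100001101100011000101 → 0, fb=1
59: 1000011011000110001011 → 1, fb=1
60: 0000110110001100010111 → 0, fb=0
61: 0001101100011000101110 → 0, fb=0
62: 0011011000110001011100 → 0, fb=0
63: 0110110001100010111000 → 0, fb=1
64: 1101100011000101110001 → 1, fb=0
65: 1011000110001011100010 → 1, fb=1
66: 0110001100010111000101 → 0, fb=1
67: 1100011000101110001011 → 1, fb=0
68: 1000110001011100010110 → 1, fb=1
69: 0001100010111000101101 → 0, fb=0
70: 0011000101110001011010 → 0, fb=0
71: 0110001011100010110100 → 0, fb=1
72: 1100010111000101101001 → 1, fb=0
73: 1000101110001011010010 → 1, fb=1
74: 0001011100010110100101 → 0, fb=0
75: 0010111000101101001010 → 0, fb=0
76: 0101110001011010010100 → 0, fb=1
77: 1011100010110100101001 → 1, fb=1
78: 0111000101101001010011 → 0, fb=1
79: 1110001011010010100111 → 1, fb=0
80: 1100010110100101001110 → 1, fb=0
81: 1000101101001010011100 → 1, fb=1
82: 0001011010010100111001 → 0, fb=0
83: 0010110100101001110010 → 0, fb=0
84: 0101101001010011100100 → 0, fb=1
85: 1011010010100111001001 → 1, fb=1
86: 0110100101001110010011 → 0, fb=1
87: 1101001010011100100111 → 1, fb=0
88: 1010010100111001001110 → 1, fb=1
89: 0100101001110010011101 → 0, fb=1
90: 1001010011100100111011 → 1, fb=1
91: 0010100111001001110111 → 0, fb=0
92: 0101001110010011101110 → 0, fb=1
93: 1010011100100111011101 → 1, fb=1
94: 0100111001001110111011 → 0, fb=1
95: 1001110010011101110111 → 1, fb=1
96: 0011100100111011101111 → 0, fb=0
97: 0111001001110111011110 → 0, fb=1
98: 1110010011101110111101 → 1, fb=0
99: 1100100111011101111010 → 1, fb=0
100: 1001001110111011110100 → 1, fb=1
101: 0010011101110111101001 → 0, fb=0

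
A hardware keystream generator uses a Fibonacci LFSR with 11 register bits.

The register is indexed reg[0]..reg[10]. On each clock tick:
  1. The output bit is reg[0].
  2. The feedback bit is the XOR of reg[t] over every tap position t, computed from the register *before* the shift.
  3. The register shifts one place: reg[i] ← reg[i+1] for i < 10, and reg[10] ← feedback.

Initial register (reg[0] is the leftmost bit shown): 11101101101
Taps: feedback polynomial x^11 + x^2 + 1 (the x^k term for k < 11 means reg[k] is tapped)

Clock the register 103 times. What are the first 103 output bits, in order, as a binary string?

step | reg (before) | out | fb
   0 | 11101101101 | 1 | 0
   1 | 11011011010 | 1 | 1
   2 | 10110110101 | 1 | 0
   3 | 01101101010 | 0 | 1
   4 | 11011010101 | 1 | 1
   5 | 10110101011 | 1 | 0
   6 | 01101010110 | 0 | 1
   7 | 11010101101 | 1 | 1
   8 | 10101011011 | 1 | 0
   9 | 01010110110 | 0 | 0
  10 | 10101101100 | 1 | 0
  11 | 01011011000 | 0 | 0
  12 | 10110110000 | 1 | 0
  13 | 01101100000 | 0 | 1
  14 | 11011000001 | 1 | 1
  15 | 10110000011 | 1 | 0
  16 | 01100000110 | 0 | 1
  17 | 11000001101 | 1 | 1
  18 | 10000011011 | 1 | 1
  19 | 00000110111 | 0 | 0
  20 | 00001101110 | 0 | 0
  21 | 00011011100 | 0 | 0
  22 | 00110111000 | 0 | 1
  23 | 01101110001 | 0 | 1
  24 | 11011100011 | 1 | 1
  25 | 10111000111 | 1 | 0
  26 | 01110001110 | 0 | 1
  27 | 11100011101 | 1 | 0
  28 | 11000111010 | 1 | 1
  29 | 10001110101 | 1 | 1
  30 | 00011101011 | 0 | 0
  31 | 00111010110 | 0 | 1
  32 | 01110101101 | 0 | 1
  33 | 11101011011 | 1 | 0
  34 | 11010110110 | 1 | 1
  35 | 10101101101 | 1 | 0
  36 | 01011011010 | 0 | 0
  37 | 10110110100 | 1 | 0
  38 | 01101101000 | 0 | 1
  39 | 11011010001 | 1 | 1
  40 | 10110100011 | 1 | 0
  41 | 01101000110 | 0 | 1
  42 | 11010001101 | 1 | 1
  43 | 10100011011 | 1 | 0
  44 | 01000110110 | 0 | 0
  45 | 10001101100 | 1 | 1
  46 | 00011011001 | 0 | 0
  47 | 00110110010 | 0 | 1
  48 | 01101100101 | 0 | 1
  49 | 11011001011 | 1 | 1
  50 | 10110010111 | 1 | 0
  51 | 01100101110 | 0 | 1
  52 | 11001011101 | 1 | 1
  53 | 10010111011 | 1 | 1
  54 | 00101110111 | 0 | 1
  55 | 01011101111 | 0 | 0
  56 | 10111011110 | 1 | 0
  57 | 01110111100 | 0 | 1
  58 | 11101111001 | 1 | 0
  59 | 11011110010 | 1 | 1
  60 | 10111100101 | 1 | 0
  61 | 01111001010 | 0 | 1
  62 | 11110010101 | 1 | 0
  63 | 11100101010 | 1 | 0
  64 | 11001010100 | 1 | 1
  65 | 10010101001 | 1 | 1
  66 | 00101010011 | 0 | 1
  67 | 01010100111 | 0 | 0
  68 | 10101001110 | 1 | 0
  69 | 01010011100 | 0 | 0
  70 | 10100111000 | 1 | 0
  71 | 01001110000 | 0 | 0
  72 | 10011100000 | 1 | 1
  73 | 00111000001 | 0 | 1
  74 | 01110000011 | 0 | 1
  75 | 11100000111 | 1 | 0
  76 | 11000001110 | 1 | 1
  77 | 10000011101 | 1 | 1
  78 | 00000111011 | 0 | 0
  79 | 00001110110 | 0 | 0
  80 | 00011101100 | 0 | 0
  81 | 00111011000 | 0 | 1
  82 | 01110110001 | 0 | 1
  83 | 11101100011 | 1 | 0
  84 | 11011000110 | 1 | 1
  85 | 10110001101 | 1 | 0
  86 | 01100011010 | 0 | 1
  87 | 11000110101 | 1 | 1
  88 | 10001101011 | 1 | 1
  89 | 00011010111 | 0 | 0
  90 | 00110101110 | 0 | 1
  91 | 01101011101 | 0 | 1
  92 | 11010111011 | 1 | 1
  93 | 10101110111 | 1 | 0
  94 | 01011101110 | 0 | 0
  95 | 10111011100 | 1 | 0
  96 | 01110111000 | 0 | 1
  97 | 11101110001 | 1 | 0
  98 | 11011100010 | 1 | 1
  99 | 10111000101 | 1 | 0
 100 | 01110001010 | 0 | 1
 101 | 11100010101 | 1 | 0
 102 | 11000101010 | 1 | 1

1110110110101011011000001101110001110101101101000110110010111011110010101001110000011101100011010111011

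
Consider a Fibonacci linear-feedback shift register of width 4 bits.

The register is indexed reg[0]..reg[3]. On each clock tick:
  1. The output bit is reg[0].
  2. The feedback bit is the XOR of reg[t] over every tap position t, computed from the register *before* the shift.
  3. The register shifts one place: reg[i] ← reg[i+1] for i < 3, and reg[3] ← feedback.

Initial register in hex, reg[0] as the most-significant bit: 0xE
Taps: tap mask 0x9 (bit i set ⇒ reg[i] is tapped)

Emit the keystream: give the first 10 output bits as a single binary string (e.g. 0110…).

k : reg_k → out_k, fb_k
0: 1110 → 1, fb=1
1: 1101 → 1, fb=0
2: 1010 → 1, fb=1
3: 0101 → 0, fb=1
4: 1011 → 1, fb=0
5: 0110 → 0, fb=0
6: 1100 → 1, fb=1
7: 1001 → 1, fb=0
8: 0010 → 0, fb=0
9: 0100 → 0, fb=0

1110101100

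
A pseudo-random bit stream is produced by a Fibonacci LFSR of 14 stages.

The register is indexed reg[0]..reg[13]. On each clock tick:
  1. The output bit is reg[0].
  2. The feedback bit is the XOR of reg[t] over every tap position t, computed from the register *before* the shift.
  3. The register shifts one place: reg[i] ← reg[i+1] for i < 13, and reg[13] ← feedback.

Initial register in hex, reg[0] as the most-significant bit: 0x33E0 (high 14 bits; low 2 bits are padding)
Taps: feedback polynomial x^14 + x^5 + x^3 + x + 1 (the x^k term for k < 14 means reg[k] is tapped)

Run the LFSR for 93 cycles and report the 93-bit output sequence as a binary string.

k : reg_k → out_k, fb_k
0: 00110011111000 → 0, fb=1
1: 01100111110001 → 0, fb=0
2: 11001111100010 → 1, fb=1
3: 10011111000101 → 1, fb=1
4: 00111110001011 → 0, fb=0
5: 01111100010110 → 0, fb=1
6: 11111000101101 → 1, fb=1
7: 11110001011011 → 1, fb=1
8: 11100010110111 → 1, fb=0
9: 11000101101110 → 1, fb=1
10: 10001011011101 → 1, fb=1
11: 00010110111011 → 0, fb=0
12: 00101101110110 → 0, fb=1
13: 01011011101101 → 0, fb=0
14: 10110111011010 → 1, fb=1
15: 01101110110101 → 0, fb=0
16: 11011101101010 → 1, fb=0
17: 10111011010100 → 1, fb=0
18: 01110110101000 → 0, fb=1
19: 11101101010001 → 1, fb=1
20: 11011010100011 → 1, fb=1
21: 10110101000111 → 1, fb=1
22: 01101010001111 → 0, fb=1
23: 11010100011111 → 1, fb=0
24: 10101000111110 → 1, fb=1
25: 01010001111101 → 0, fb=0
26: 10100011111010 → 1, fb=1
27: 01000111110101 → 0, fb=0
28: 10001111101010 → 1, fb=0
29: 00011111010100 → 0, fb=0
30: 00111110101000 → 0, fb=0
31: 01111101010000 → 0, fb=1
32: 11111010100001 → 1, fb=1
33: 11110101000011 → 1, fb=0
34: 11101010000110 → 1, fb=0
35: 11010100001100 → 1, fb=0
36: 10101000011000 → 1, fb=1
37: 01010000110001 → 0, fb=0
38: 10100001100010 → 1, fb=1
39: 01000011000101 → 0, fb=1
40: 10000110001011 → 1, fb=0
41: 00001100010110 → 0, fb=1
42: 00011000101101 → 0, fb=1
43: 00110001011011 → 0, fb=1
44: 01100010110111 → 0, fb=1
45: 11000101101111 → 1, fb=1
46: 10001011011111 → 1, fb=1
47: 00010110111111 → 0, fb=0
48: 00101101111110 → 0, fb=1
49: 01011011111101 → 0, fb=0
50: 10110111111010 → 1, fb=1
51: 01101111110101 → 0, fb=0
52: 11011111101010 → 1, fb=0
53: 10111111010100 → 1, fb=1
54: 01111110101001 → 0, fb=1
55: 11111101010011 → 1, fb=0
56: 11111010100110 → 1, fb=1
57: 11110101001101 → 1, fb=0
58: 11101010011010 → 1, fb=0
59: 11010100110100 → 1, fb=0
60: 10101001101000 → 1, fb=1
61: 01010011010001 → 0, fb=0
62: 10100110100010 → 1, fb=0
63: 01001101000100 → 0, fb=0
64: 10011010001000 → 1, fb=0
65: 00110100010000 → 0, fb=0
66: 01101000100000 → 0, fb=1
67: 11010001000001 → 1, fb=1
68: 10100010000011 → 1, fb=1
69: 01000100000111 → 0, fb=0
70: 10001000001110 → 1, fb=1
71: 00010000011101 → 0, fb=1
72: 00100000111011 → 0, fb=0
73: 01000001110110 → 0, fb=1
74: 10000011101101 → 1, fb=1
75: 00000111011011 → 0, fb=1
76: 00001110110111 → 0, fb=1
77: 00011101101111 → 0, fb=0
78: 00111011011110 → 0, fb=1
79: 01110110111101 → 0, fb=1
80: 11101101111011 → 1, fb=1
81: 11011011110111 → 1, fb=1
82: 10110111101111 → 1, fb=1
83: 01101111011111 → 0, fb=0
84: 11011110111110 → 1, fb=0
85: 10111101111100 → 1, fb=1
86: 01111011111001 → 0, fb=0
87: 11110111110010 → 1, fb=0
88: 11101111100100 → 1, fb=1
89: 11011111001001 → 1, fb=0
90: 10111110010010 → 1, fb=1
91: 01111100100101 → 0, fb=1
92: 11111001001011 → 1, fb=1

001100111110001011011101101010001111101010000110001011011111101010011010001000001110110111101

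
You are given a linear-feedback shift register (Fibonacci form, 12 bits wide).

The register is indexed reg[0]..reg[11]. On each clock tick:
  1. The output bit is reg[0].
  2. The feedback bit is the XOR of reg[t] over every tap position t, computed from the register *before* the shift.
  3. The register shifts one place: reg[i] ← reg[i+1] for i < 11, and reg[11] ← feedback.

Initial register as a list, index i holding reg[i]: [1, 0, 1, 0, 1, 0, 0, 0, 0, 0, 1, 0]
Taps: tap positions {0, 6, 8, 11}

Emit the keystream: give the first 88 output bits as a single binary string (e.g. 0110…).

step | reg (before) | out | fb
   0 | 101010000010 | 1 | 1
   1 | 010100000101 | 0 | 1
   2 | 101000001011 | 1 | 1
   3 | 010000010111 | 0 | 1
   4 | 100000101111 | 1 | 0
   5 | 000001011110 | 0 | 1
   6 | 000010111101 | 0 | 1
   7 | 000101111011 | 0 | 1
   8 | 001011110111 | 0 | 0
   9 | 010111101110 | 0 | 0
  10 | 101111011100 | 1 | 0
  11 | 011110111000 | 0 | 0
  12 | 111101110000 | 1 | 0
  13 | 111011100000 | 1 | 0
  14 | 110111000000 | 1 | 1
  15 | 101110000001 | 1 | 0
  16 | 011100000010 | 0 | 0
  17 | 111000000100 | 1 | 1
  18 | 110000001001 | 1 | 1
  19 | 100000010011 | 1 | 0
  20 | 000000100110 | 0 | 1
  21 | 000001001101 | 0 | 0
  22 | 000010011010 | 0 | 1
  23 | 000100110101 | 0 | 0
  24 | 001001101010 | 0 | 0
  25 | 010011010100 | 0 | 0
  26 | 100110101000 | 1 | 1
  27 | 001101010001 | 0 | 1
  28 | 011010100011 | 0 | 0
  29 | 110101000110 | 1 | 1
  30 | 101010001101 | 1 | 1
  31 | 010100011011 | 0 | 0
  32 | 101000110110 | 1 | 0
  33 | 010001101100 | 0 | 0
  34 | 100011011000 | 1 | 0
  35 | 000110110000 | 0 | 1
  36 | 001101100001 | 0 | 0
  37 | 011011000010 | 0 | 0
  38 | 110110000100 | 1 | 1
  39 | 101100001001 | 1 | 1
  40 | 011000010011 | 0 | 1
  41 | 110000100111 | 1 | 1
  42 | 100001001111 | 1 | 1
  43 | 000010011111 | 0 | 0
  44 | 000100111110 | 0 | 0
  45 | 001001111100 | 0 | 0
  46 | 010011111000 | 0 | 0
  47 | 100111110000 | 1 | 0
  48 | 001111100000 | 0 | 1
  49 | 011111000001 | 0 | 1
  50 | 111110000011 | 1 | 0
  51 | 111100000110 | 1 | 1
  52 | 111000001101 | 1 | 1
  53 | 110000011011 | 1 | 1
  54 | 100000110111 | 1 | 1
  55 | 000001101111 | 0 | 1
  56 | 000011011111 | 0 | 0
  57 | 000110111110 | 0 | 0
  58 | 001101111100 | 0 | 0
  59 | 011011111000 | 0 | 0
  60 | 110111110000 | 1 | 0
  61 | 101111100000 | 1 | 0
  62 | 011111000000 | 0 | 0
  63 | 111110000000 | 1 | 1
  64 | 111100000001 | 1 | 0
  65 | 111000000010 | 1 | 1
  66 | 110000000101 | 1 | 0
  67 | 100000001010 | 1 | 0
  68 | 000000010100 | 0 | 0
  69 | 000000101000 | 0 | 0
  70 | 000001010000 | 0 | 0
  71 | 000010100000 | 0 | 1
  72 | 000101000001 | 0 | 1
  73 | 001010000011 | 0 | 1
  74 | 010100000111 | 0 | 1
  75 | 101000001111 | 1 | 1
  76 | 010000011111 | 0 | 0
  77 | 100000111110 | 1 | 1
  78 | 000001111101 | 0 | 1
  79 | 000011111011 | 0 | 1
  80 | 000111110111 | 0 | 0
  81 | 001111101110 | 0 | 0
  82 | 011111011100 | 0 | 1
  83 | 111110111001 | 1 | 0
  84 | 111101110010 | 1 | 0
  85 | 111011100100 | 1 | 0
  86 | 110111001000 | 1 | 0
  87 | 101110010000 | 1 | 1

1010100000101111011100000010011010100011011000010011111000001101111100000001010000011111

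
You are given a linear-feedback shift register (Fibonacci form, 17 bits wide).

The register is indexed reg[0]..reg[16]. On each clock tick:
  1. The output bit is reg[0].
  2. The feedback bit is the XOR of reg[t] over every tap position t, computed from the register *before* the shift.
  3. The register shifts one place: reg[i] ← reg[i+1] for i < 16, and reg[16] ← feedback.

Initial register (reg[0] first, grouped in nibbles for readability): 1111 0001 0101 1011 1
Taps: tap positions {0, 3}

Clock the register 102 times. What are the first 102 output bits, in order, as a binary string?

111100010101101110111101110000110010100111101101001100110100001001010100101010000111100011110101110111

k : reg_k → out_k, fb_k
0: 11110001010110111 → 1, fb=0
1: 11100010101101110 → 1, fb=1
2: 11000101011011101 → 1, fb=1
3: 10001010110111011 → 1, fb=1
4: 00010101101110111 → 0, fb=1
5: 00101011011101111 → 0, fb=0
6: 01010110111011110 → 0, fb=1
7: 10101101110111101 → 1, fb=1
8: 01011011101111011 → 0, fb=1
9: 10110111011110111 → 1, fb=0
10: 01101110111101110 → 0, fb=0
11: 11011101111011100 → 1, fb=0
12: 10111011110111000 → 1, fb=0
13: 01110111101110000 → 0, fb=1
14: 11101111011100001 → 1, fb=1
15: 11011110111000011 → 1, fb=0
16: 10111101110000110 → 1, fb=0
17: 01111011100001100 → 0, fb=1
18: 11110111000011001 → 1, fb=0
19: 11101110000110010 → 1, fb=1
20: 11011100001100101 → 1, fb=0
21: 10111000011001010 → 1, fb=0
22: 01110000110010100 → 0, fb=1
23: 11100001100101001 → 1, fb=1
24: 11000011001010011 → 1, fb=1
25: 10000110010100111 → 1, fb=1
26: 00001100101001111 → 0, fb=0
27: 00011001010011110 → 0, fb=1
28: 00110010100111101 → 0, fb=1
29: 01100101001111011 → 0, fb=0
30: 11001010011110110 → 1, fb=1
31: 10010100111101101 → 1, fb=0
32: 00101001111011010 → 0, fb=0
33: 01010011110110100 → 0, fb=1
34: 10100111101101001 → 1, fb=1
35: 01001111011010011 → 0, fb=0
36: 10011110110100110 → 1, fb=0
37: 00111101101001100 → 0, fb=1
38: 01111011010011001 → 0, fb=1
39: 11110110100110011 → 1, fb=0
40: 11101101001100110 → 1, fb=1
41: 11011010011001101 → 1, fb=0
42: 10110100110011010 → 1, fb=0
43: 01101001100110100 → 0, fb=0
44: 11010011001101000 → 1, fb=0
45: 10100110011010000 → 1, fb=1
46: 01001100110100001 → 0, fb=0
47: 10011001101000010 → 1, fb=0
48: 00110011010000100 → 0, fb=1
49: 01100110100001001 → 0, fb=0
50: 11001101000010010 → 1, fb=1
51: 10011010000100101 → 1, fb=0
52: 00110100001001010 → 0, fb=1
53: 01101000010010101 → 0, fb=0
54: 11010000100101010 → 1, fb=0
55: 10100001001010100 → 1, fb=1
56: 01000010010101001 → 0, fb=0
57: 10000100101010010 → 1, fb=1
58: 00001001010100101 → 0, fb=0
59: 00010010101001010 → 0, fb=1
60: 00100101010010101 → 0, fb=0
61: 01001010100101010 → 0, fb=0
62: 10010101001010100 → 1, fb=0
63: 00101010010101000 → 0, fb=0
64: 01010100101010000 → 0, fb=1
65: 10101001010100001 → 1, fb=1
66: 01010010101000011 → 0, fb=1
67: 10100101010000111 → 1, fb=1
68: 01001010100001111 → 0, fb=0
69: 10010101000011110 → 1, fb=0
70: 00101010000111100 → 0, fb=0
71: 01010100001111000 → 0, fb=1
72: 10101000011110001 → 1, fb=1
73: 01010000111100011 → 0, fb=1
74: 10100001111000111 → 1, fb=1
75: 01000011110001111 → 0, fb=0
76: 10000111100011110 → 1, fb=1
77: 00001111000111101 → 0, fb=0
78: 00011110001111010 → 0, fb=1
79: 00111100011110101 → 0, fb=1
80: 01111000111101011 → 0, fb=1
81: 11110001111010111 → 1, fb=0
82: 11100011110101110 → 1, fb=1
83: 11000111101011101 → 1, fb=1
84: 10001111010111011 → 1, fb=1
85: 00011110101110111 → 0, fb=1
86: 00111101011101111 → 0, fb=1
87: 01111010111011111 → 0, fb=1
88: 11110101110111111 → 1, fb=0
89: 11101011101111110 → 1, fb=1
90: 11010111011111101 → 1, fb=0
91: 10101110111111010 → 1, fb=1
92: 01011101111110101 → 0, fb=1
93: 10111011111101011 → 1, fb=0
94: 01110111111010110 → 0, fb=1
95: 11101111110101101 → 1, fb=1
96: 11011111101011011 → 1, fb=0
97: 10111111010110110 → 1, fb=0
98: 01111110101101100 → 0, fb=1
99: 11111101011011001 → 1, fb=0
100: 11111010110110010 → 1, fb=0
101: 11110101101100100 → 1, fb=0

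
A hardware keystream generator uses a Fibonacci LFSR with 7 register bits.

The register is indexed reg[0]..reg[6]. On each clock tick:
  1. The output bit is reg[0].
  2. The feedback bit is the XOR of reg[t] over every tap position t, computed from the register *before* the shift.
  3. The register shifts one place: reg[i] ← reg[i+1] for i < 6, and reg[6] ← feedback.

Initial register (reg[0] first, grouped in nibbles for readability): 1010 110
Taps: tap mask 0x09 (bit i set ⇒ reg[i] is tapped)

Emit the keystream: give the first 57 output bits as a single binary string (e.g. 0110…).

101011011000001100110101001110011110110100001010101111101

k : reg_k → out_k, fb_k
0: 1010110 → 1, fb=1
1: 0101101 → 0, fb=1
2: 1011011 → 1, fb=0
3: 0110110 → 0, fb=0
4: 1101100 → 1, fb=0
5: 1011000 → 1, fb=0
6: 0110000 → 0, fb=0
7: 1100000 → 1, fb=1
8: 1000001 → 1, fb=1
9: 0000011 → 0, fb=0
10: 0000110 → 0, fb=0
11: 0001100 → 0, fb=1
12: 0011001 → 0, fb=1
13: 0110011 → 0, fb=0
14: 1100110 → 1, fb=1
15: 1001101 → 1, fb=0
16: 0011010 → 0, fb=1
17: 0110101 → 0, fb=0
18: 1101010 → 1, fb=0
19: 1010100 → 1, fb=1
20: 0101001 → 0, fb=1
21: 1010011 → 1, fb=1
22: 0100111 → 0, fb=0
23: 1001110 → 1, fb=0
24: 0011100 → 0, fb=1
25: 0111001 → 0, fb=1
26: 1110011 → 1, fb=1
27: 1100111 → 1, fb=1
28: 1001111 → 1, fb=0
29: 0011110 → 0, fb=1
30: 0111101 → 0, fb=1
31: 1111011 → 1, fb=0
32: 1110110 → 1, fb=1
33: 1101101 → 1, fb=0
34: 1011010 → 1, fb=0
35: 0110100 → 0, fb=0
36: 1101000 → 1, fb=0
37: 1010000 → 1, fb=1
38: 0100001 → 0, fb=0
39: 1000010 → 1, fb=1
40: 0000101 → 0, fb=0
41: 0001010 → 0, fb=1
42: 0010101 → 0, fb=0
43: 0101010 → 0, fb=1
44: 1010101 → 1, fb=1
45: 0101011 → 0, fb=1
46: 1010111 → 1, fb=1
47: 0101111 → 0, fb=1
48: 1011111 → 1, fb=0
49: 0111110 → 0, fb=1
50: 1111101 → 1, fb=0
51: 1111010 → 1, fb=0
52: 1110100 → 1, fb=1
53: 1101001 → 1, fb=0
54: 1010010 → 1, fb=1
55: 0100101 → 0, fb=0
56: 1001010 → 1, fb=0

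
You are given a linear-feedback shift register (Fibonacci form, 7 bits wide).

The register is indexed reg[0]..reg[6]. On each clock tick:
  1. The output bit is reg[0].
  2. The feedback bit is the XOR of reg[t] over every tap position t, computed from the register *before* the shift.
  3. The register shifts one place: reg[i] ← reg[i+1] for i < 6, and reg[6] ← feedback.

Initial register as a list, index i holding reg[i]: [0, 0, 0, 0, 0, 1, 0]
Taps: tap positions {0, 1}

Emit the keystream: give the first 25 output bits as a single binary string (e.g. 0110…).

tick  register→output (feedback)
  0  0000010→0 (0)
  1  0000100→0 (0)
  2  0001000→0 (0)
  3  0010000→0 (0)
  4  0100000→0 (1)
  5  1000001→1 (1)
  6  0000011→0 (0)
  7  0000110→0 (0)
  8  0001100→0 (0)
  9  0011000→0 (0)
 10  0110000→0 (1)
 11  1100001→1 (0)
 12  1000010→1 (1)
 13  0000101→0 (0)
 14  0001010→0 (0)
 15  0010100→0 (0)
 16  0101000→0 (1)
 17  1010001→1 (1)
 18  0100011→0 (1)
 19  1000111→1 (1)
 20  0001111→0 (0)
 21  0011110→0 (0)
 22  0111100→0 (1)
 23  1111001→1 (0)
 24  1110010→1 (0)

0000010000011000010100011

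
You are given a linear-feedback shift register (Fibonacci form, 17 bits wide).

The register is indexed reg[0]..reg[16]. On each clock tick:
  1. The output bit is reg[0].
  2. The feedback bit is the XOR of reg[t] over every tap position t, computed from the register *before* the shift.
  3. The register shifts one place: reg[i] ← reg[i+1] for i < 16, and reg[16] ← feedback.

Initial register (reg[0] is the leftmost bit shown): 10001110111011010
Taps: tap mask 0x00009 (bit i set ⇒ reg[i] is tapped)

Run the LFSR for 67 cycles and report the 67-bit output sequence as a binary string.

step | reg (before) | out | fb
   0 | 10001110111011010 | 1 | 1
   1 | 00011101110110101 | 0 | 1
   2 | 00111011101101011 | 0 | 1
   3 | 01110111011010111 | 0 | 1
   4 | 11101110110101111 | 1 | 1
   5 | 11011101101011111 | 1 | 0
   6 | 10111011010111110 | 1 | 0
   7 | 01110110101111100 | 0 | 1
   8 | 11101101011111001 | 1 | 1
   9 | 11011010111110011 | 1 | 0
  10 | 10110101111100110 | 1 | 0
  11 | 01101011111001100 | 0 | 0
  12 | 11010111110011000 | 1 | 0
  13 | 10101111100110000 | 1 | 1
  14 | 01011111001100001 | 0 | 1
  15 | 10111110011000011 | 1 | 0
  16 | 01111100110000110 | 0 | 1
  17 | 11111001100001101 | 1 | 0
  18 | 11110011000011010 | 1 | 0
  19 | 11100110000110100 | 1 | 1
  20 | 11001100001101001 | 1 | 1
  21 | 10011000011010011 | 1 | 0
  22 | 00110000110100110 | 0 | 1
  23 | 01100001101001101 | 0 | 0
  24 | 11000011010011010 | 1 | 1
  25 | 10000110100110101 | 1 | 1
  26 | 00001101001101011 | 0 | 0
  27 | 00011010011010110 | 0 | 1
  28 | 00110100110101101 | 0 | 1
  29 | 01101001101011011 | 0 | 0
  30 | 11010011010110110 | 1 | 0
  31 | 10100110101101100 | 1 | 1
  32 | 01001101011011001 | 0 | 0
  33 | 10011010110110010 | 1 | 0
  34 | 00110101101100100 | 0 | 1
  35 | 01101011011001001 | 0 | 0
  36 | 11010110110010010 | 1 | 0
  37 | 10101101100100100 | 1 | 1
  38 | 01011011001001001 | 0 | 1
  39 | 10110110010010011 | 1 | 0
  40 | 01101100100100110 | 0 | 0
  41 | 11011001001001100 | 1 | 0
  42 | 10110010010011000 | 1 | 0
  43 | 01100100100110000 | 0 | 0
  44 | 11001001001100000 | 1 | 1
  45 | 10010010011000001 | 1 | 0
  46 | 00100100110000010 | 0 | 0
  47 | 01001001100000100 | 0 | 0
  48 | 10010011000001000 | 1 | 0
  49 | 00100110000010000 | 0 | 0
  50 | 01001100000100000 | 0 | 0
  51 | 10011000001000000 | 1 | 0
  52 | 00110000010000000 | 0 | 1
  53 | 01100000100000001 | 0 | 0
  54 | 11000001000000010 | 1 | 1
  55 | 10000010000000101 | 1 | 1
  56 | 00000100000001011 | 0 | 0
  57 | 00001000000010110 | 0 | 0
  58 | 00010000000101100 | 0 | 1
  59 | 00100000001011001 | 0 | 0
  60 | 01000000010110010 | 0 | 0
  61 | 10000000101100100 | 1 | 1
  62 | 00000001011001001 | 0 | 0
  63 | 00000010110010010 | 0 | 0
  64 | 00000101100100100 | 0 | 0
  65 | 00001011001001000 | 0 | 0
  66 | 00010110010010000 | 0 | 1

1000111011101101011111001100001101001101011011001001001100000100000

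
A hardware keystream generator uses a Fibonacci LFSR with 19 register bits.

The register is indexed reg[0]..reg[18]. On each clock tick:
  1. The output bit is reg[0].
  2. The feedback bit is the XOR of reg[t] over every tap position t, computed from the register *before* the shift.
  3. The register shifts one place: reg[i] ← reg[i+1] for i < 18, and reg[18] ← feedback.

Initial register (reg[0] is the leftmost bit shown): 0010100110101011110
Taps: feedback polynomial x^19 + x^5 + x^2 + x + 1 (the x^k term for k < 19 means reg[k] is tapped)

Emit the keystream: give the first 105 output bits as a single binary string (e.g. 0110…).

tick  register→output (feedback)
  0  0010100110101011110→0 (1)
  1  0101001101010111101→0 (1)
  2  1010011010101111011→1 (1)
  3  0100110101011110111→0 (0)
  4  1001101010111101110→1 (1)
  5  0011010101111011101→0 (0)
  6  0110101011110111010→0 (0)
  7  1101010111101110100→1 (1)
  8  1010101111011101001→1 (0)
  9  0101011110111010010→0 (0)
 10  1010111101110100100→1 (1)
 11  0101111011101001001→0 (0)
 12  1011110111010010010→1 (1)
 13  0111101110100100101→0 (0)
 14  1111011101001001010→1 (0)
 15  1110111010010010100→1 (0)
 16  1101110100100101000→1 (1)
 17  1011101001001010001→1 (0)
 18  0111010010010100010→0 (1)
 19  1110100100101000101→1 (1)
 20  1101001001010001011→1 (0)
 21  1010010010100010110→1 (1)
 22  0100100101000101101→0 (1)
 23  1001001010001011011→1 (1)
 24  0010010100010110111→0 (0)
 25  0100101000101101110→0 (1)
 26  1001010001011011101→1 (0)
 27  0010100010110111010→0 (1)
 28  0101000101101110101→0 (1)
 29  1010001011011101011→1 (0)
 30  0100010110111010110→0 (0)
 31  1000101101110101100→1 (1)
 32  0001011011101011001→0 (1)
 33  0010110111010110011→0 (0)
 34  0101101110101100110→0 (1)
 35  1011011101011001101→1 (1)
 36  0110111010110011011→0 (1)
 37  1101110101100110111→1 (1)
 38  1011101011001101111→1 (0)
 39  0111010110011011110→0 (1)
 40  1110101100110111101→1 (1)
 41  1101011001101111011→1 (1)
 42  1010110011011110111→1 (1)
 43  0101100110111101111→0 (1)
 44  1011001101111011111→1 (0)
 45  0110011011110111110→0 (1)
 46  1100110111101111101→1 (1)
 47  1001101111011111011→1 (1)
 48  0011011110111110111→0 (0)
 49  0110111101111101110→0 (1)
 50  1101111011111011101→1 (1)
 51  1011110111110111011→1 (1)
 52  0111101111101110111→0 (0)
 53  1111011111011101110→1 (0)
 54  1110111110111011100→1 (0)
 55  1101111101110111000→1 (1)
 56  1011111011101110001→1 (1)
 57  0111110111011100011→0 (1)
 58  1111101110111000111→1 (1)
 59  1111011101110001111→1 (0)
 60  1110111011100011110→1 (0)
 61  1101110111000111100→1 (1)
 62  1011101110001111001→1 (0)
 63  0111011100011110010→0 (1)
 64  1110111000111100101→1 (0)
 65  1101110001111001010→1 (1)
 66  1011100011110010101→1 (0)
 67  0111000111100101010→0 (0)
 68  1110001111001010100→1 (1)
 69  1100011110010101001→1 (1)
 70  1000111100101010011→1 (0)
 71  0001111001010100110→0 (1)
 72  0011110010101001101→0 (0)
 73  0111100101010011010→0 (0)
 74  1111001010100110100→1 (1)
 75  1110010101001101001→1 (0)
 76  1100101010011010010→1 (0)
 77  1001010100110100100→1 (0)
 78  0010101001101001000→0 (1)
 79  0101010011010010001→0 (0)
 80  1010100110100100010→1 (0)
 81  0101001101001000100→0 (1)
 82  1010011010010001001→1 (1)
 83  0100110100100010011→0 (0)
 84  1001101001000100110→1 (1)
 85  0011010010001001101→0 (0)
 86  0110100100010011010→0 (0)
 87  1101001000100110100→1 (0)
 88  1010010001001101000→1 (1)
 89  0100100010011010001→0 (1)
 90  1001000100110100011→1 (1)
 91  0010001001101000111→0 (1)
 92  0100010011010001111→0 (0)
 93  1000100110100011110→1 (1)
 94  0001001101000111101→0 (0)
 95  0010011010001111010→0 (0)
 96  0100110100011110100→0 (0)
 97  1001101000111101000→1 (1)
 98  0011010001111010001→0 (0)
 99  0110100011110100010→0 (0)
100  1101000111101000100→1 (0)
101  1010001111010001000→1 (0)
102  0100011110100010000→0 (0)
103  1000111101000100000→1 (0)
104  0001111010001000000→0 (1)

001010011010101111011101001001010001011011101011001101111011111011101110001111001010100110100100010011010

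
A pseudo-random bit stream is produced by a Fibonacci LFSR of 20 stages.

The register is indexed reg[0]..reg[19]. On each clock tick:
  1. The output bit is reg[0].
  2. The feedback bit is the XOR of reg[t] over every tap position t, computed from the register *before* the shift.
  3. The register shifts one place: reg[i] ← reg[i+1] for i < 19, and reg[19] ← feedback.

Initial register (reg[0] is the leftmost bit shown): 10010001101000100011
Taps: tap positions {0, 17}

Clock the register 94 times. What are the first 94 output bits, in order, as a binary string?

tick  register→output (feedback)
  0  10010001101000100011→1 (1)
  1  00100011010001000111→0 (1)
  2  01000110100010001111→0 (1)
  3  10001101000100011111→1 (0)
  4  00011010001000111110→0 (1)
  5  00110100010001111101→0 (1)
  6  01101000100011111011→0 (0)
  7  11010001000111110110→1 (0)
  8  10100010001111101100→1 (0)
  9  01000100011111011000→0 (0)
 10  10001000111110110000→1 (1)
 11  00010001111101100001→0 (0)
 12  00100011111011000010→0 (0)
 13  01000111110110000100→0 (1)
 14  10001111101100001001→1 (1)
 15  00011111011000010011→0 (0)
 16  00111110110000100110→0 (1)
 17  01111101100001001101→0 (1)
 18  11111011000010011011→1 (1)
 19  11110110000100110111→1 (0)
 20  11101100001001101110→1 (0)
 21  11011000010011011100→1 (0)
 22  10110000100110111000→1 (1)
 23  01100001001101110001→0 (0)
 24  11000010011011100010→1 (1)
 25  10000100110111000101→1 (0)
 26  00001001101110001010→0 (0)
 27  00010011011100010100→0 (1)
 28  00100110111000101001→0 (0)
 29  01001101110001010010→0 (0)
 30  10011011100010100100→1 (0)
 31  00110111000101001000→0 (0)
 32  01101110001010010000→0 (0)
 33  11011100010100100000→1 (1)
 34  10111000101001000001→1 (1)
 35  01110001010010000011→0 (0)
 36  11100010100100000110→1 (0)
 37  11000101001000001100→1 (0)
 38  10001010010000011000→1 (1)
 39  00010100100000110001→0 (0)
 40  00101001000001100010→0 (0)
 41  01010010000011000100→0 (1)
 42  10100100000110001001→1 (1)
 43  01001000001100010011→0 (0)
 44  10010000011000100110→1 (0)
 45  00100000110001001100→0 (1)
 46  01000001100010011001→0 (0)
 47  10000011000100110010→1 (1)
 48  00000110001001100101→0 (1)
 49  00001100010011001011→0 (0)
 50  00011000100110010110→0 (1)
 51  00110001001100101101→0 (1)
 52  01100010011001011011→0 (0)
 53  11000100110010110110→1 (0)
 54  10001001100101101100→1 (0)
 55  00010011001011011000→0 (0)
 56  00100110010110110000→0 (0)
 57  01001100101101100000→0 (0)
 58  10011001011011000000→1 (1)
 59  00110010110110000001→0 (0)
 60  01100101101100000010→0 (0)
 61  11001011011000000100→1 (0)
 62  10010110110000001000→1 (1)
 63  00101101100000010001→0 (0)
 64  01011011000000100010→0 (0)
 65  10110110000001000100→1 (0)
 66  01101100000010001000→0 (0)
 67  11011000000100010000→1 (1)
 68  10110000001000100001→1 (1)
 69  01100000010001000011→0 (0)
 70  11000000100010000110→1 (0)
 71  10000001000100001100→1 (0)
 72  00000010001000011000→0 (0)
 73  00000100010000110000→0 (0)
 74  00001000100001100000→0 (0)
 75  00010001000011000000→0 (0)
 76  00100010000110000000→0 (0)
 77  01000100001100000000→0 (0)
 78  10001000011000000000→1 (1)
 79  00010000110000000001→0 (0)
 80  00100001100000000010→0 (0)
 81  01000011000000000100→0 (1)
 82  10000110000000001001→1 (1)
 83  00001100000000010011→0 (0)
 84  00011000000000100110→0 (1)
 85  00110000000001001101→0 (1)
 86  01100000000010011011→0 (0)
 87  11000000000100110110→1 (0)
 88  10000000001001101100→1 (0)
 89  00000000010011011000→0 (0)
 90  00000000100110110000→0 (0)
 91  00000001001101100000→0 (0)
 92  00000010011011000000→0 (0)
 93  00000100110110000000→0 (0)

1001000110100010001111101100001001101110001010010000011000100110010110110000001000100001100000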